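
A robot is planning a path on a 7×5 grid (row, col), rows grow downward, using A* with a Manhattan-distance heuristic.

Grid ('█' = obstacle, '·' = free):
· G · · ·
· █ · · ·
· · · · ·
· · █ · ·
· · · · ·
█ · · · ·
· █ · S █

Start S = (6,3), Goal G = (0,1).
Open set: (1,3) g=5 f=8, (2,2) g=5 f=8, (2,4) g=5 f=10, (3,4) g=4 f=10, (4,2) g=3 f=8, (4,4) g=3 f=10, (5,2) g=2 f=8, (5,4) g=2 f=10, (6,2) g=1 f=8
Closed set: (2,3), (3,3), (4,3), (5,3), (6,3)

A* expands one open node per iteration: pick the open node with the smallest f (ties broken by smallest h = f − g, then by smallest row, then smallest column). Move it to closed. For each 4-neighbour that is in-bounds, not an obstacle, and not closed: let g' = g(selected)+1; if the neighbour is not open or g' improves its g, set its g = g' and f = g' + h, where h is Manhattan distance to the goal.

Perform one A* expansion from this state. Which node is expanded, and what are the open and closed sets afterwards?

step 1: expand (1,3) (f=8, h=3) → closed; open now [(0,3) g=6 f=8, (1,2) g=6 f=8, (1,4) g=6 f=10, (2,2) g=5 f=8, (2,4) g=5 f=10, (3,4) g=4 f=10, (4,2) g=3 f=8, (4,4) g=3 f=10, (5,2) g=2 f=8, (5,4) g=2 f=10, (6,2) g=1 f=8]

expanded=(1,3); open=[(0,3) g=6 f=8, (1,2) g=6 f=8, (1,4) g=6 f=10, (2,2) g=5 f=8, (2,4) g=5 f=10, (3,4) g=4 f=10, (4,2) g=3 f=8, (4,4) g=3 f=10, (5,2) g=2 f=8, (5,4) g=2 f=10, (6,2) g=1 f=8]; closed=[(1,3), (2,3), (3,3), (4,3), (5,3), (6,3)]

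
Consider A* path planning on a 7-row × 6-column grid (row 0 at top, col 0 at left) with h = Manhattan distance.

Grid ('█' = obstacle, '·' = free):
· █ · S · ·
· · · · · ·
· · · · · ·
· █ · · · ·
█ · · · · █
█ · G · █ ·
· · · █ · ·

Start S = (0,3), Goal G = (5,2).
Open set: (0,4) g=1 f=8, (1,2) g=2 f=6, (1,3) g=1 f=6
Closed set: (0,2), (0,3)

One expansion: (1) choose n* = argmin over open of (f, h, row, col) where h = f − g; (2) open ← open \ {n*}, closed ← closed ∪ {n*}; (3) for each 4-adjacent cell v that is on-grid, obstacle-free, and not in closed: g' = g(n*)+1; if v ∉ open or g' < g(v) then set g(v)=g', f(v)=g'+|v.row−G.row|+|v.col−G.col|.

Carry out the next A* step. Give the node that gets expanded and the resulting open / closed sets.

expanded=(1,2); open=[(0,4) g=1 f=8, (1,1) g=3 f=8, (1,3) g=1 f=6, (2,2) g=3 f=6]; closed=[(0,2), (0,3), (1,2)]

step 1: expand (1,2) (f=6, h=4) → closed; open now [(0,4) g=1 f=8, (1,1) g=3 f=8, (1,3) g=1 f=6, (2,2) g=3 f=6]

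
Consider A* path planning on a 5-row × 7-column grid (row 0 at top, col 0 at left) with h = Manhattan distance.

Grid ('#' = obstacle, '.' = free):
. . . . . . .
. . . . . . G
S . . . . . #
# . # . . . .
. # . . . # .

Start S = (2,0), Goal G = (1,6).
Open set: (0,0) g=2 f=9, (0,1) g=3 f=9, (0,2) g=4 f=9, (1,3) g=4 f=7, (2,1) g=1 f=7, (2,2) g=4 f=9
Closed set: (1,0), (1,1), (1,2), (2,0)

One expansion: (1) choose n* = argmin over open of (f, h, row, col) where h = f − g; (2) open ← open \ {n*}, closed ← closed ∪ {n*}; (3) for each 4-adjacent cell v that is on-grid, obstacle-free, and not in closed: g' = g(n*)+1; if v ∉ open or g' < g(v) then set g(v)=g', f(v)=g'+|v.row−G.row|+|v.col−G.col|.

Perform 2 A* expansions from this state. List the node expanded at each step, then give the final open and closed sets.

order=[(1,3) → (1,4)]; open=[(0,0) g=2 f=9, (0,1) g=3 f=9, (0,2) g=4 f=9, (0,3) g=5 f=9, (0,4) g=6 f=9, (1,5) g=6 f=7, (2,1) g=1 f=7, (2,2) g=4 f=9, (2,3) g=5 f=9, (2,4) g=6 f=9]; closed=[(1,0), (1,1), (1,2), (1,3), (1,4), (2,0)]

step 1: expand (1,3) (f=7, h=3) → closed; open now [(0,0) g=2 f=9, (0,1) g=3 f=9, (0,2) g=4 f=9, (0,3) g=5 f=9, (1,4) g=5 f=7, (2,1) g=1 f=7, (2,2) g=4 f=9, (2,3) g=5 f=9]
step 2: expand (1,4) (f=7, h=2) → closed; open now [(0,0) g=2 f=9, (0,1) g=3 f=9, (0,2) g=4 f=9, (0,3) g=5 f=9, (0,4) g=6 f=9, (1,5) g=6 f=7, (2,1) g=1 f=7, (2,2) g=4 f=9, (2,3) g=5 f=9, (2,4) g=6 f=9]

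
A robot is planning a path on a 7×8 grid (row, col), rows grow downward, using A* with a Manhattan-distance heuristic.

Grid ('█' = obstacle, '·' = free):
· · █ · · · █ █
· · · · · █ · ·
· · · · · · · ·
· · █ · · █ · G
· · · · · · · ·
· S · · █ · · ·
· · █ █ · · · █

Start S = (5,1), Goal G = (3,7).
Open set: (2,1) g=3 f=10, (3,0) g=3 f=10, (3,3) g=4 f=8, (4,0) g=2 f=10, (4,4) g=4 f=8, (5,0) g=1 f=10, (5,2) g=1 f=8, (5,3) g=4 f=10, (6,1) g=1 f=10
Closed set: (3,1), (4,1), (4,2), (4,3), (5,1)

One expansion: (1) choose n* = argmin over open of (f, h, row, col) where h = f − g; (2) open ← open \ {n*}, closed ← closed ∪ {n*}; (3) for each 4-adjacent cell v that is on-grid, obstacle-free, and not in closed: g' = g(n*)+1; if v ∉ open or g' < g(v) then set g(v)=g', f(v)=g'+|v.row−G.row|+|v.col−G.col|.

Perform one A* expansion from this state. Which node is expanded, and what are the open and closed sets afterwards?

step 1: expand (3,3) (f=8, h=4) → closed; open now [(2,1) g=3 f=10, (2,3) g=5 f=10, (3,0) g=3 f=10, (3,4) g=5 f=8, (4,0) g=2 f=10, (4,4) g=4 f=8, (5,0) g=1 f=10, (5,2) g=1 f=8, (5,3) g=4 f=10, (6,1) g=1 f=10]

expanded=(3,3); open=[(2,1) g=3 f=10, (2,3) g=5 f=10, (3,0) g=3 f=10, (3,4) g=5 f=8, (4,0) g=2 f=10, (4,4) g=4 f=8, (5,0) g=1 f=10, (5,2) g=1 f=8, (5,3) g=4 f=10, (6,1) g=1 f=10]; closed=[(3,1), (3,3), (4,1), (4,2), (4,3), (5,1)]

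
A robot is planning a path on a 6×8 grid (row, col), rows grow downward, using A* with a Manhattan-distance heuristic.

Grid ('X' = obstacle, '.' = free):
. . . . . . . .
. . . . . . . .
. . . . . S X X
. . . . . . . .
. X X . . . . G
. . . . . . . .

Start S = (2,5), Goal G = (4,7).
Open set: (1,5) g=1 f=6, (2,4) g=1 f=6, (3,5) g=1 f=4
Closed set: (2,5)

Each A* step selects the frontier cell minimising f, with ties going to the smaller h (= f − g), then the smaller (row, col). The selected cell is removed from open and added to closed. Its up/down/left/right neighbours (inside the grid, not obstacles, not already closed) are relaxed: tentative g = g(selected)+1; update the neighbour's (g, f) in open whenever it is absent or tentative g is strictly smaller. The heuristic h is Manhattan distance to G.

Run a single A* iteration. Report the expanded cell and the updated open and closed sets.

expanded=(3,5); open=[(1,5) g=1 f=6, (2,4) g=1 f=6, (3,4) g=2 f=6, (3,6) g=2 f=4, (4,5) g=2 f=4]; closed=[(2,5), (3,5)]

step 1: expand (3,5) (f=4, h=3) → closed; open now [(1,5) g=1 f=6, (2,4) g=1 f=6, (3,4) g=2 f=6, (3,6) g=2 f=4, (4,5) g=2 f=4]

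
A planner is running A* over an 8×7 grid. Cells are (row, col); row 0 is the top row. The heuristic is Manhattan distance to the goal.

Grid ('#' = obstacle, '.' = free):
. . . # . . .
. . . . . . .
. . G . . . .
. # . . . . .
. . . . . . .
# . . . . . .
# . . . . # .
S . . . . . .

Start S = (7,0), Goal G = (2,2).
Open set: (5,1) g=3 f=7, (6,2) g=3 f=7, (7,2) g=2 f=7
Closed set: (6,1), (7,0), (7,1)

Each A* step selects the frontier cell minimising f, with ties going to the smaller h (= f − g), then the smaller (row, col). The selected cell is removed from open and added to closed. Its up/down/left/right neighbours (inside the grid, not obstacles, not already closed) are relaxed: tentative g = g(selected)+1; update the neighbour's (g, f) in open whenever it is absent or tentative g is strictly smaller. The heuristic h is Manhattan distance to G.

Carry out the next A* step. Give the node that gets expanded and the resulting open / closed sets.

expanded=(5,1); open=[(4,1) g=4 f=7, (5,2) g=4 f=7, (6,2) g=3 f=7, (7,2) g=2 f=7]; closed=[(5,1), (6,1), (7,0), (7,1)]

step 1: expand (5,1) (f=7, h=4) → closed; open now [(4,1) g=4 f=7, (5,2) g=4 f=7, (6,2) g=3 f=7, (7,2) g=2 f=7]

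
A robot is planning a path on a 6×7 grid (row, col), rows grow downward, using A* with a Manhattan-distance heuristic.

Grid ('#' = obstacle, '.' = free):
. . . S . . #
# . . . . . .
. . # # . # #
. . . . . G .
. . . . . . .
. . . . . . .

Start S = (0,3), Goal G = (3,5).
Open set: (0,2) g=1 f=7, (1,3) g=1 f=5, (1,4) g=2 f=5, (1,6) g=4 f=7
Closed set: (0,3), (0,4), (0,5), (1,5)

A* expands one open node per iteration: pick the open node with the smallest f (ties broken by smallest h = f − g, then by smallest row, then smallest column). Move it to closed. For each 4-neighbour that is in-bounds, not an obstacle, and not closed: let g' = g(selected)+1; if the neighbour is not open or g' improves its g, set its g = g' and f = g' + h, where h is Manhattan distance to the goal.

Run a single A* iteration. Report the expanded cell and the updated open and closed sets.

step 1: expand (1,4) (f=5, h=3) → closed; open now [(0,2) g=1 f=7, (1,3) g=1 f=5, (1,6) g=4 f=7, (2,4) g=3 f=5]

expanded=(1,4); open=[(0,2) g=1 f=7, (1,3) g=1 f=5, (1,6) g=4 f=7, (2,4) g=3 f=5]; closed=[(0,3), (0,4), (0,5), (1,4), (1,5)]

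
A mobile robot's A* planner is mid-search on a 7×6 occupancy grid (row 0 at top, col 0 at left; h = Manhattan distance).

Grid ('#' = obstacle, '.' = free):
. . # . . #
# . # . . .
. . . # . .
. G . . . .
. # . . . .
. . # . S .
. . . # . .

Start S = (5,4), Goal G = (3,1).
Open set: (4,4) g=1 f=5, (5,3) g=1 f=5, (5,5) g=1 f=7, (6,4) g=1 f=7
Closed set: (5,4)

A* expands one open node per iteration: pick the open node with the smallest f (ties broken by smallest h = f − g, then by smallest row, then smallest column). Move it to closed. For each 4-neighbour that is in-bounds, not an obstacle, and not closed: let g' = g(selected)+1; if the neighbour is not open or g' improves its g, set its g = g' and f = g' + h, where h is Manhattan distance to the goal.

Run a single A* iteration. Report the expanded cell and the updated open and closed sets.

expanded=(4,4); open=[(3,4) g=2 f=5, (4,3) g=2 f=5, (4,5) g=2 f=7, (5,3) g=1 f=5, (5,5) g=1 f=7, (6,4) g=1 f=7]; closed=[(4,4), (5,4)]

step 1: expand (4,4) (f=5, h=4) → closed; open now [(3,4) g=2 f=5, (4,3) g=2 f=5, (4,5) g=2 f=7, (5,3) g=1 f=5, (5,5) g=1 f=7, (6,4) g=1 f=7]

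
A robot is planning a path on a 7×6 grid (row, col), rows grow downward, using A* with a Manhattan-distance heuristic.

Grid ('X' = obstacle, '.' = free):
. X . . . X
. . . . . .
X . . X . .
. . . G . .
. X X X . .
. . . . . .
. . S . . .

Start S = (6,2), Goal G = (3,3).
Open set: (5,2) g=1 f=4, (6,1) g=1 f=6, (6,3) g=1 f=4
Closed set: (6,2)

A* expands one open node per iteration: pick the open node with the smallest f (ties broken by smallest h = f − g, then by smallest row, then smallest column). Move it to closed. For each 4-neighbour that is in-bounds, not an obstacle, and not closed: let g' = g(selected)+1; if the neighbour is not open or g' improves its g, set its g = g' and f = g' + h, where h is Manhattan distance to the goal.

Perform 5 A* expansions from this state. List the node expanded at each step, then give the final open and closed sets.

order=[(5,2) → (5,3) → (6,3) → (5,4) → (4,4)]; open=[(3,4) g=5 f=6, (4,5) g=5 f=8, (5,1) g=2 f=6, (5,5) g=4 f=8, (6,1) g=1 f=6, (6,4) g=2 f=6]; closed=[(4,4), (5,2), (5,3), (5,4), (6,2), (6,3)]

step 1: expand (5,2) (f=4, h=3) → closed; open now [(5,1) g=2 f=6, (5,3) g=2 f=4, (6,1) g=1 f=6, (6,3) g=1 f=4]
step 2: expand (5,3) (f=4, h=2) → closed; open now [(5,1) g=2 f=6, (5,4) g=3 f=6, (6,1) g=1 f=6, (6,3) g=1 f=4]
step 3: expand (6,3) (f=4, h=3) → closed; open now [(5,1) g=2 f=6, (5,4) g=3 f=6, (6,1) g=1 f=6, (6,4) g=2 f=6]
step 4: expand (5,4) (f=6, h=3) → closed; open now [(4,4) g=4 f=6, (5,1) g=2 f=6, (5,5) g=4 f=8, (6,1) g=1 f=6, (6,4) g=2 f=6]
step 5: expand (4,4) (f=6, h=2) → closed; open now [(3,4) g=5 f=6, (4,5) g=5 f=8, (5,1) g=2 f=6, (5,5) g=4 f=8, (6,1) g=1 f=6, (6,4) g=2 f=6]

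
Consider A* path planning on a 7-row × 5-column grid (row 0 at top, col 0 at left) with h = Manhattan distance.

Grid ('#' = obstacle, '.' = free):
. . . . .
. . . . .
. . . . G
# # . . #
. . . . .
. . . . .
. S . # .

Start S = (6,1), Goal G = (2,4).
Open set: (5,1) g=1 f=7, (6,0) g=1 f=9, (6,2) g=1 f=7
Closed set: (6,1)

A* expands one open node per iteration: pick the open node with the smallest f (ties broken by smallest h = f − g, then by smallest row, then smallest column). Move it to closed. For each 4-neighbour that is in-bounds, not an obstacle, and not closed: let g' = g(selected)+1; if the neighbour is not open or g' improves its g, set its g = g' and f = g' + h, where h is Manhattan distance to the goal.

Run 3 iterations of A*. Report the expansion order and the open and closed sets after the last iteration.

order=[(5,1) → (4,1) → (4,2)]; open=[(3,2) g=4 f=7, (4,0) g=3 f=9, (4,3) g=4 f=7, (5,0) g=2 f=9, (5,2) g=2 f=7, (6,0) g=1 f=9, (6,2) g=1 f=7]; closed=[(4,1), (4,2), (5,1), (6,1)]

step 1: expand (5,1) (f=7, h=6) → closed; open now [(4,1) g=2 f=7, (5,0) g=2 f=9, (5,2) g=2 f=7, (6,0) g=1 f=9, (6,2) g=1 f=7]
step 2: expand (4,1) (f=7, h=5) → closed; open now [(4,0) g=3 f=9, (4,2) g=3 f=7, (5,0) g=2 f=9, (5,2) g=2 f=7, (6,0) g=1 f=9, (6,2) g=1 f=7]
step 3: expand (4,2) (f=7, h=4) → closed; open now [(3,2) g=4 f=7, (4,0) g=3 f=9, (4,3) g=4 f=7, (5,0) g=2 f=9, (5,2) g=2 f=7, (6,0) g=1 f=9, (6,2) g=1 f=7]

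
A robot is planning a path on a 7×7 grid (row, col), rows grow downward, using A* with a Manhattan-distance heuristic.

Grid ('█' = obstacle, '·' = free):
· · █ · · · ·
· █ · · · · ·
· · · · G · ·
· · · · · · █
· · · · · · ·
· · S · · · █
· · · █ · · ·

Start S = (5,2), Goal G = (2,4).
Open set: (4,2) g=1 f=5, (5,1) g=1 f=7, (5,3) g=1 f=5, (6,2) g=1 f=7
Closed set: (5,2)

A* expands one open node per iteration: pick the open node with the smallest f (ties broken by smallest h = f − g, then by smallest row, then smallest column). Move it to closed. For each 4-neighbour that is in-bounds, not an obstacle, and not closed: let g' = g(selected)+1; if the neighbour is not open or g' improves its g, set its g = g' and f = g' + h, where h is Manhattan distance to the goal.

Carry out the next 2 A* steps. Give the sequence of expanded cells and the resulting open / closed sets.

step 1: expand (4,2) (f=5, h=4) → closed; open now [(3,2) g=2 f=5, (4,1) g=2 f=7, (4,3) g=2 f=5, (5,1) g=1 f=7, (5,3) g=1 f=5, (6,2) g=1 f=7]
step 2: expand (3,2) (f=5, h=3) → closed; open now [(2,2) g=3 f=5, (3,1) g=3 f=7, (3,3) g=3 f=5, (4,1) g=2 f=7, (4,3) g=2 f=5, (5,1) g=1 f=7, (5,3) g=1 f=5, (6,2) g=1 f=7]

order=[(4,2) → (3,2)]; open=[(2,2) g=3 f=5, (3,1) g=3 f=7, (3,3) g=3 f=5, (4,1) g=2 f=7, (4,3) g=2 f=5, (5,1) g=1 f=7, (5,3) g=1 f=5, (6,2) g=1 f=7]; closed=[(3,2), (4,2), (5,2)]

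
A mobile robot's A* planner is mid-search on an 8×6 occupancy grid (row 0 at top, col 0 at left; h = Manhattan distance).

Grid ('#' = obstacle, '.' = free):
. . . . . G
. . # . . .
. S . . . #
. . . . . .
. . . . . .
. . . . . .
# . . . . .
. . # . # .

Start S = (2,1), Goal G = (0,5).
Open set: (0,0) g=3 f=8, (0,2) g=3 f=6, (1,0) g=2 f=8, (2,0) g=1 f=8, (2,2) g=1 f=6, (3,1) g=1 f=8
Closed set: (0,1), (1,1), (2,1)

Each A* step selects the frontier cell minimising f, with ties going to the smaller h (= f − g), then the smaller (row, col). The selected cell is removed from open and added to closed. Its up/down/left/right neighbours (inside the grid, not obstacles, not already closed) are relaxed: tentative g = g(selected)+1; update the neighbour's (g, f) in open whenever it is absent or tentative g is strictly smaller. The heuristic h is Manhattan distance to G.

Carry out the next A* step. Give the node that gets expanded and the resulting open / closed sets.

step 1: expand (0,2) (f=6, h=3) → closed; open now [(0,0) g=3 f=8, (0,3) g=4 f=6, (1,0) g=2 f=8, (2,0) g=1 f=8, (2,2) g=1 f=6, (3,1) g=1 f=8]

expanded=(0,2); open=[(0,0) g=3 f=8, (0,3) g=4 f=6, (1,0) g=2 f=8, (2,0) g=1 f=8, (2,2) g=1 f=6, (3,1) g=1 f=8]; closed=[(0,1), (0,2), (1,1), (2,1)]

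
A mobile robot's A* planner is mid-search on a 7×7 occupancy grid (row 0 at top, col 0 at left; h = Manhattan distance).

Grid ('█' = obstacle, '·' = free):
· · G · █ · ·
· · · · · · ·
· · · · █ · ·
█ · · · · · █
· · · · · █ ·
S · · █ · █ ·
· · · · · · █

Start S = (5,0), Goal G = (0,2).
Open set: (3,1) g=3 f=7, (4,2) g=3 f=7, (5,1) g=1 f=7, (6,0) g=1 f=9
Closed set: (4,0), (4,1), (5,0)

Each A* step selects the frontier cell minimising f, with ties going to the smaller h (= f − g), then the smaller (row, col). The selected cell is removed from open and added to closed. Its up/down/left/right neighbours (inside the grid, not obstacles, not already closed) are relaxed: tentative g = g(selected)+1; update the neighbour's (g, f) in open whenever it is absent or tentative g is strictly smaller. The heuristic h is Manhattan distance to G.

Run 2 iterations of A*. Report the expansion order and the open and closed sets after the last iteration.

order=[(3,1) → (2,1)]; open=[(1,1) g=5 f=7, (2,0) g=5 f=9, (2,2) g=5 f=7, (3,2) g=4 f=7, (4,2) g=3 f=7, (5,1) g=1 f=7, (6,0) g=1 f=9]; closed=[(2,1), (3,1), (4,0), (4,1), (5,0)]

step 1: expand (3,1) (f=7, h=4) → closed; open now [(2,1) g=4 f=7, (3,2) g=4 f=7, (4,2) g=3 f=7, (5,1) g=1 f=7, (6,0) g=1 f=9]
step 2: expand (2,1) (f=7, h=3) → closed; open now [(1,1) g=5 f=7, (2,0) g=5 f=9, (2,2) g=5 f=7, (3,2) g=4 f=7, (4,2) g=3 f=7, (5,1) g=1 f=7, (6,0) g=1 f=9]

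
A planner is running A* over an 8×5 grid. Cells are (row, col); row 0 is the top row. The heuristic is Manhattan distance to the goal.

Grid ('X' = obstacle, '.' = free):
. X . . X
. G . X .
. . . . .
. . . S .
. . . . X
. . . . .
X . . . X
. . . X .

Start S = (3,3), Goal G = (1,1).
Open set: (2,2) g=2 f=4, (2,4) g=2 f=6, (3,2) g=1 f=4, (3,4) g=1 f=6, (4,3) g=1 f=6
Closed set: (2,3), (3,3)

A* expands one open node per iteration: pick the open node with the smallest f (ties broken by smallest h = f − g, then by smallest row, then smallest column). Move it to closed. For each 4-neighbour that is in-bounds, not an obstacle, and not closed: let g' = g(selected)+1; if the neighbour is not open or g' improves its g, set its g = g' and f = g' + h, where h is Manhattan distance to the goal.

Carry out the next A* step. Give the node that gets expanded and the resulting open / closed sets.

expanded=(2,2); open=[(1,2) g=3 f=4, (2,1) g=3 f=4, (2,4) g=2 f=6, (3,2) g=1 f=4, (3,4) g=1 f=6, (4,3) g=1 f=6]; closed=[(2,2), (2,3), (3,3)]

step 1: expand (2,2) (f=4, h=2) → closed; open now [(1,2) g=3 f=4, (2,1) g=3 f=4, (2,4) g=2 f=6, (3,2) g=1 f=4, (3,4) g=1 f=6, (4,3) g=1 f=6]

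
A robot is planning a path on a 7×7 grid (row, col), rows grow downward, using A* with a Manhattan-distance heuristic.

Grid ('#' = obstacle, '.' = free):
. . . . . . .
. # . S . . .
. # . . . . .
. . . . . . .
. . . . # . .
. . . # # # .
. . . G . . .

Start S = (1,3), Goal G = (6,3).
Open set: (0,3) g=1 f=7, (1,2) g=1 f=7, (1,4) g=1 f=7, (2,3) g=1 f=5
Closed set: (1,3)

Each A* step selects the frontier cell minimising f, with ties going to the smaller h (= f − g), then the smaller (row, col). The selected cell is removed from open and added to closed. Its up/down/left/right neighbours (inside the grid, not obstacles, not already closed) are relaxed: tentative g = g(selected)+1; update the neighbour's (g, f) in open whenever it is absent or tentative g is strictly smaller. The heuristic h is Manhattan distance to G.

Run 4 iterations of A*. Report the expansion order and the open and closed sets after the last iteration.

step 1: expand (2,3) (f=5, h=4) → closed; open now [(0,3) g=1 f=7, (1,2) g=1 f=7, (1,4) g=1 f=7, (2,2) g=2 f=7, (2,4) g=2 f=7, (3,3) g=2 f=5]
step 2: expand (3,3) (f=5, h=3) → closed; open now [(0,3) g=1 f=7, (1,2) g=1 f=7, (1,4) g=1 f=7, (2,2) g=2 f=7, (2,4) g=2 f=7, (3,2) g=3 f=7, (3,4) g=3 f=7, (4,3) g=3 f=5]
step 3: expand (4,3) (f=5, h=2) → closed; open now [(0,3) g=1 f=7, (1,2) g=1 f=7, (1,4) g=1 f=7, (2,2) g=2 f=7, (2,4) g=2 f=7, (3,2) g=3 f=7, (3,4) g=3 f=7, (4,2) g=4 f=7]
step 4: expand (4,2) (f=7, h=3) → closed; open now [(0,3) g=1 f=7, (1,2) g=1 f=7, (1,4) g=1 f=7, (2,2) g=2 f=7, (2,4) g=2 f=7, (3,2) g=3 f=7, (3,4) g=3 f=7, (4,1) g=5 f=9, (5,2) g=5 f=7]

order=[(2,3) → (3,3) → (4,3) → (4,2)]; open=[(0,3) g=1 f=7, (1,2) g=1 f=7, (1,4) g=1 f=7, (2,2) g=2 f=7, (2,4) g=2 f=7, (3,2) g=3 f=7, (3,4) g=3 f=7, (4,1) g=5 f=9, (5,2) g=5 f=7]; closed=[(1,3), (2,3), (3,3), (4,2), (4,3)]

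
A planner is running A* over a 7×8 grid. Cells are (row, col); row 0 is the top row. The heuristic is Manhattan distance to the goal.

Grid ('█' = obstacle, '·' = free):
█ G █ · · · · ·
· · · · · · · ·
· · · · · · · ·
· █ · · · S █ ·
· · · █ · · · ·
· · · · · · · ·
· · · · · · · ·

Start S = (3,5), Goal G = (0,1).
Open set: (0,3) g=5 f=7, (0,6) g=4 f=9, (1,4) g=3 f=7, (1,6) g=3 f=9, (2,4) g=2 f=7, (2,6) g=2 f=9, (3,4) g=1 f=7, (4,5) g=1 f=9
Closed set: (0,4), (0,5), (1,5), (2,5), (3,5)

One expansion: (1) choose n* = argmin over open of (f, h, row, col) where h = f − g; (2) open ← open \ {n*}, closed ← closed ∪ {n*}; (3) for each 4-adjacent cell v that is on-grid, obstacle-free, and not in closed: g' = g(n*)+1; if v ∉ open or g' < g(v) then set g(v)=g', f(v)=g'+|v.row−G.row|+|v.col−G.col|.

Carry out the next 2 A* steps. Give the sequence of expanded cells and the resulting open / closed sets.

order=[(0,3) → (1,4)]; open=[(0,6) g=4 f=9, (1,3) g=4 f=7, (1,6) g=3 f=9, (2,4) g=2 f=7, (2,6) g=2 f=9, (3,4) g=1 f=7, (4,5) g=1 f=9]; closed=[(0,3), (0,4), (0,5), (1,4), (1,5), (2,5), (3,5)]

step 1: expand (0,3) (f=7, h=2) → closed; open now [(0,6) g=4 f=9, (1,3) g=6 f=9, (1,4) g=3 f=7, (1,6) g=3 f=9, (2,4) g=2 f=7, (2,6) g=2 f=9, (3,4) g=1 f=7, (4,5) g=1 f=9]
step 2: expand (1,4) (f=7, h=4) → closed; open now [(0,6) g=4 f=9, (1,3) g=4 f=7, (1,6) g=3 f=9, (2,4) g=2 f=7, (2,6) g=2 f=9, (3,4) g=1 f=7, (4,5) g=1 f=9]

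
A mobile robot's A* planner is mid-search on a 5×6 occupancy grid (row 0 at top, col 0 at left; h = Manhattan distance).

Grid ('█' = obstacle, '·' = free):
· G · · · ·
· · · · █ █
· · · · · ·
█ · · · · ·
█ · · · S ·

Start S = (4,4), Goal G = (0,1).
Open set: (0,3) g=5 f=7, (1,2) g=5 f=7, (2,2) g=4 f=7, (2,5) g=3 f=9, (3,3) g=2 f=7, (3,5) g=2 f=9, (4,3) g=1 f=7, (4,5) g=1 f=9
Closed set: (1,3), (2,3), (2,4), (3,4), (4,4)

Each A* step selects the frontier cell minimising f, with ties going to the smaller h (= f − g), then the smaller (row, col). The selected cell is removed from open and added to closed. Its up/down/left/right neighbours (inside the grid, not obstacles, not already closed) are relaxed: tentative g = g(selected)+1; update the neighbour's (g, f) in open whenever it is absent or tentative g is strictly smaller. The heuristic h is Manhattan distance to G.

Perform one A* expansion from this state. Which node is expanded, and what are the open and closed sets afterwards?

step 1: expand (0,3) (f=7, h=2) → closed; open now [(0,2) g=6 f=7, (0,4) g=6 f=9, (1,2) g=5 f=7, (2,2) g=4 f=7, (2,5) g=3 f=9, (3,3) g=2 f=7, (3,5) g=2 f=9, (4,3) g=1 f=7, (4,5) g=1 f=9]

expanded=(0,3); open=[(0,2) g=6 f=7, (0,4) g=6 f=9, (1,2) g=5 f=7, (2,2) g=4 f=7, (2,5) g=3 f=9, (3,3) g=2 f=7, (3,5) g=2 f=9, (4,3) g=1 f=7, (4,5) g=1 f=9]; closed=[(0,3), (1,3), (2,3), (2,4), (3,4), (4,4)]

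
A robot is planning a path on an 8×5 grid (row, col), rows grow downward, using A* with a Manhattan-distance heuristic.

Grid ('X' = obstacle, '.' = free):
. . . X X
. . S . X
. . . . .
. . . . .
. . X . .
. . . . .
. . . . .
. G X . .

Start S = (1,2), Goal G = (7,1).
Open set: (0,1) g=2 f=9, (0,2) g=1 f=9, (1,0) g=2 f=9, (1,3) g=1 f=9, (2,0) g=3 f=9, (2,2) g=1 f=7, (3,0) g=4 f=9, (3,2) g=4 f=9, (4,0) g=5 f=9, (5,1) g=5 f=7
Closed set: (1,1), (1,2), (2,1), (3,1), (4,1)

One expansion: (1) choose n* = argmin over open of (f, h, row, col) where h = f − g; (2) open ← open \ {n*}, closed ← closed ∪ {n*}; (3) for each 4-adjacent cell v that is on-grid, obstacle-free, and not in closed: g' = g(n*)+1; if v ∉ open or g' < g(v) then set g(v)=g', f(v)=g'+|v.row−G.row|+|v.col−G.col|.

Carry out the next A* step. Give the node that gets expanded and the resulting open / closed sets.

step 1: expand (5,1) (f=7, h=2) → closed; open now [(0,1) g=2 f=9, (0,2) g=1 f=9, (1,0) g=2 f=9, (1,3) g=1 f=9, (2,0) g=3 f=9, (2,2) g=1 f=7, (3,0) g=4 f=9, (3,2) g=4 f=9, (4,0) g=5 f=9, (5,0) g=6 f=9, (5,2) g=6 f=9, (6,1) g=6 f=7]

expanded=(5,1); open=[(0,1) g=2 f=9, (0,2) g=1 f=9, (1,0) g=2 f=9, (1,3) g=1 f=9, (2,0) g=3 f=9, (2,2) g=1 f=7, (3,0) g=4 f=9, (3,2) g=4 f=9, (4,0) g=5 f=9, (5,0) g=6 f=9, (5,2) g=6 f=9, (6,1) g=6 f=7]; closed=[(1,1), (1,2), (2,1), (3,1), (4,1), (5,1)]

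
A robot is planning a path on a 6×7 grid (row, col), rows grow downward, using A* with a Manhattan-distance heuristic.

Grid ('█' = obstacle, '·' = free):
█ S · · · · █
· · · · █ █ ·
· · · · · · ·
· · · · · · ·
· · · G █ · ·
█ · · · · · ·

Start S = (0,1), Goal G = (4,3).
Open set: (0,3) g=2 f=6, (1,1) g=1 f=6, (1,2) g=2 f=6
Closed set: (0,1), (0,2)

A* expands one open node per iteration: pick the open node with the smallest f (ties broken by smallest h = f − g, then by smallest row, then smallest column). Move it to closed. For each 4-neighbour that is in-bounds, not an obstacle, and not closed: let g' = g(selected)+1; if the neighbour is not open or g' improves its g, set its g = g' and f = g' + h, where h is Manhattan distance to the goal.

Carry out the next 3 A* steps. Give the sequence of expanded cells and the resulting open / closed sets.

step 1: expand (0,3) (f=6, h=4) → closed; open now [(0,4) g=3 f=8, (1,1) g=1 f=6, (1,2) g=2 f=6, (1,3) g=3 f=6]
step 2: expand (1,3) (f=6, h=3) → closed; open now [(0,4) g=3 f=8, (1,1) g=1 f=6, (1,2) g=2 f=6, (2,3) g=4 f=6]
step 3: expand (2,3) (f=6, h=2) → closed; open now [(0,4) g=3 f=8, (1,1) g=1 f=6, (1,2) g=2 f=6, (2,2) g=5 f=8, (2,4) g=5 f=8, (3,3) g=5 f=6]

order=[(0,3) → (1,3) → (2,3)]; open=[(0,4) g=3 f=8, (1,1) g=1 f=6, (1,2) g=2 f=6, (2,2) g=5 f=8, (2,4) g=5 f=8, (3,3) g=5 f=6]; closed=[(0,1), (0,2), (0,3), (1,3), (2,3)]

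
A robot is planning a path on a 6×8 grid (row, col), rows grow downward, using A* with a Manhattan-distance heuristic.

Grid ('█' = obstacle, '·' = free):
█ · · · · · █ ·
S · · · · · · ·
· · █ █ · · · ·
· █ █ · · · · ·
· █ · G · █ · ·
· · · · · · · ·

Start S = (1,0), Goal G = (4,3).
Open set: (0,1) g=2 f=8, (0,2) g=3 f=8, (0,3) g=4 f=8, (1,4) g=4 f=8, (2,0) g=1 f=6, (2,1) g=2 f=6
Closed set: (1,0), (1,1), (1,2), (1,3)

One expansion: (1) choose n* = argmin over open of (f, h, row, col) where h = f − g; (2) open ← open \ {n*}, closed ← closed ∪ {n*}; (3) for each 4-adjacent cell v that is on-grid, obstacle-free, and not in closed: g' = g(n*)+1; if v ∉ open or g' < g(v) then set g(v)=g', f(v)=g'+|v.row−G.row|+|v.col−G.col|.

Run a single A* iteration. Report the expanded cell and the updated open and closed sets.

expanded=(2,1); open=[(0,1) g=2 f=8, (0,2) g=3 f=8, (0,3) g=4 f=8, (1,4) g=4 f=8, (2,0) g=1 f=6]; closed=[(1,0), (1,1), (1,2), (1,3), (2,1)]

step 1: expand (2,1) (f=6, h=4) → closed; open now [(0,1) g=2 f=8, (0,2) g=3 f=8, (0,3) g=4 f=8, (1,4) g=4 f=8, (2,0) g=1 f=6]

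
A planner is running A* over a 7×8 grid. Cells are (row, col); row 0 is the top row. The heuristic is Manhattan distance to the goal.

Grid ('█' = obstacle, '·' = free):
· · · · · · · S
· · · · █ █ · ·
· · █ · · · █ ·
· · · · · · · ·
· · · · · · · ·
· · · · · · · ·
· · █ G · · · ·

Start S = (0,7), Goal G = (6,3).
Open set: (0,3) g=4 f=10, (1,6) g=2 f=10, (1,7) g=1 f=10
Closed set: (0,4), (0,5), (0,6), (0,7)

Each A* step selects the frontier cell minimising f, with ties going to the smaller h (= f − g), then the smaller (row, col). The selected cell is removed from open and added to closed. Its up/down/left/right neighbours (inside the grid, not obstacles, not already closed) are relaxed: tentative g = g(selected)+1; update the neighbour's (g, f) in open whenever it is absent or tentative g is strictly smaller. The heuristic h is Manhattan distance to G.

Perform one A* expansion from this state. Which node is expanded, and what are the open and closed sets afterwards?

step 1: expand (0,3) (f=10, h=6) → closed; open now [(0,2) g=5 f=12, (1,3) g=5 f=10, (1,6) g=2 f=10, (1,7) g=1 f=10]

expanded=(0,3); open=[(0,2) g=5 f=12, (1,3) g=5 f=10, (1,6) g=2 f=10, (1,7) g=1 f=10]; closed=[(0,3), (0,4), (0,5), (0,6), (0,7)]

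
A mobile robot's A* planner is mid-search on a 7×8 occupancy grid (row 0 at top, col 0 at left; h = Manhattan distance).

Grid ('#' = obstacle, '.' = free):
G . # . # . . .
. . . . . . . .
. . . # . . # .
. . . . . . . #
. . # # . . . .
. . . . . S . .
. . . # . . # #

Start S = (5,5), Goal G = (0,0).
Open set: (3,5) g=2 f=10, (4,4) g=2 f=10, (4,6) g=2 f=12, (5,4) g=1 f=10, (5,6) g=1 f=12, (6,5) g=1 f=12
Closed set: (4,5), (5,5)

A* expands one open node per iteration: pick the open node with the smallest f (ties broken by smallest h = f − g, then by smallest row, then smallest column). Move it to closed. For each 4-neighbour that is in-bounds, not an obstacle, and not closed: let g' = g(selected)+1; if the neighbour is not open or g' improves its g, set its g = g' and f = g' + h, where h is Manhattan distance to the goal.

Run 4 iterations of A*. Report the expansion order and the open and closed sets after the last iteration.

order=[(3,5) → (2,5) → (1,5) → (0,5)]; open=[(0,6) g=6 f=12, (1,4) g=5 f=10, (1,6) g=5 f=12, (2,4) g=4 f=10, (3,4) g=3 f=10, (3,6) g=3 f=12, (4,4) g=2 f=10, (4,6) g=2 f=12, (5,4) g=1 f=10, (5,6) g=1 f=12, (6,5) g=1 f=12]; closed=[(0,5), (1,5), (2,5), (3,5), (4,5), (5,5)]

step 1: expand (3,5) (f=10, h=8) → closed; open now [(2,5) g=3 f=10, (3,4) g=3 f=10, (3,6) g=3 f=12, (4,4) g=2 f=10, (4,6) g=2 f=12, (5,4) g=1 f=10, (5,6) g=1 f=12, (6,5) g=1 f=12]
step 2: expand (2,5) (f=10, h=7) → closed; open now [(1,5) g=4 f=10, (2,4) g=4 f=10, (3,4) g=3 f=10, (3,6) g=3 f=12, (4,4) g=2 f=10, (4,6) g=2 f=12, (5,4) g=1 f=10, (5,6) g=1 f=12, (6,5) g=1 f=12]
step 3: expand (1,5) (f=10, h=6) → closed; open now [(0,5) g=5 f=10, (1,4) g=5 f=10, (1,6) g=5 f=12, (2,4) g=4 f=10, (3,4) g=3 f=10, (3,6) g=3 f=12, (4,4) g=2 f=10, (4,6) g=2 f=12, (5,4) g=1 f=10, (5,6) g=1 f=12, (6,5) g=1 f=12]
step 4: expand (0,5) (f=10, h=5) → closed; open now [(0,6) g=6 f=12, (1,4) g=5 f=10, (1,6) g=5 f=12, (2,4) g=4 f=10, (3,4) g=3 f=10, (3,6) g=3 f=12, (4,4) g=2 f=10, (4,6) g=2 f=12, (5,4) g=1 f=10, (5,6) g=1 f=12, (6,5) g=1 f=12]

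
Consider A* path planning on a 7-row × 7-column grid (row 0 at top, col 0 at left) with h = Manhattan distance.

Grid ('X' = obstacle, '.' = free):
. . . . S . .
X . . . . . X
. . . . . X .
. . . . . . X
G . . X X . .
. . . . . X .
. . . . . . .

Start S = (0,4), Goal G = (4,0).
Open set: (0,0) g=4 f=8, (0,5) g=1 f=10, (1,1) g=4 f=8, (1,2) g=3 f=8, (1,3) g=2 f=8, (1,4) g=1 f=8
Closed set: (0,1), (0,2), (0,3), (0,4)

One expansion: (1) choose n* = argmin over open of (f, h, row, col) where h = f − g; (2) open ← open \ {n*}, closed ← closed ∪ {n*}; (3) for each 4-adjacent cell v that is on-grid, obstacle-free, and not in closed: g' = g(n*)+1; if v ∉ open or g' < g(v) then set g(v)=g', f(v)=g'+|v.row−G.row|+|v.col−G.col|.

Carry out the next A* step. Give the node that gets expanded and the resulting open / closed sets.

step 1: expand (0,0) (f=8, h=4) → closed; open now [(0,5) g=1 f=10, (1,1) g=4 f=8, (1,2) g=3 f=8, (1,3) g=2 f=8, (1,4) g=1 f=8]

expanded=(0,0); open=[(0,5) g=1 f=10, (1,1) g=4 f=8, (1,2) g=3 f=8, (1,3) g=2 f=8, (1,4) g=1 f=8]; closed=[(0,0), (0,1), (0,2), (0,3), (0,4)]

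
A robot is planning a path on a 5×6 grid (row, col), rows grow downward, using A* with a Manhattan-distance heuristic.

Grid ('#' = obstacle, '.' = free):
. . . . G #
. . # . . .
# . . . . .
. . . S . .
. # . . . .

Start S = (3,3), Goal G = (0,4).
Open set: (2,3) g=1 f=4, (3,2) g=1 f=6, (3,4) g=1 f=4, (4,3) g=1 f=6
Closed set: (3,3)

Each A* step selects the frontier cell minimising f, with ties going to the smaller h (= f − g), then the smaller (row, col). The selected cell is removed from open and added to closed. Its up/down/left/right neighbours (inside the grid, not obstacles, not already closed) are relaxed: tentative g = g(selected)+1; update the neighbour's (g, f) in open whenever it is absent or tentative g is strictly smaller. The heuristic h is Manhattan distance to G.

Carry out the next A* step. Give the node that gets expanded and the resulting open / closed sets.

step 1: expand (2,3) (f=4, h=3) → closed; open now [(1,3) g=2 f=4, (2,2) g=2 f=6, (2,4) g=2 f=4, (3,2) g=1 f=6, (3,4) g=1 f=4, (4,3) g=1 f=6]

expanded=(2,3); open=[(1,3) g=2 f=4, (2,2) g=2 f=6, (2,4) g=2 f=4, (3,2) g=1 f=6, (3,4) g=1 f=4, (4,3) g=1 f=6]; closed=[(2,3), (3,3)]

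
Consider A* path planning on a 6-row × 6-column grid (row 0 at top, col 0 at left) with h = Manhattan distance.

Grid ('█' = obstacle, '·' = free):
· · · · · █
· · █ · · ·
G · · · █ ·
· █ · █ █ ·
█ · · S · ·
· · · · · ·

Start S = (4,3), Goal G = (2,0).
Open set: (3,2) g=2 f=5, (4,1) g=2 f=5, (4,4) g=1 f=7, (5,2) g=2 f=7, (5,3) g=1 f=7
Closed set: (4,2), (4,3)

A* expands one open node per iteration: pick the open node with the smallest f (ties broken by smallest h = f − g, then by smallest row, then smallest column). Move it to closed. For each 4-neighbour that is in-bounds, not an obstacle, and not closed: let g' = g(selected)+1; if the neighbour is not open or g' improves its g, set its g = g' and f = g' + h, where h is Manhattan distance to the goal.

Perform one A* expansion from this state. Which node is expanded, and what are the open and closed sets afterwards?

step 1: expand (3,2) (f=5, h=3) → closed; open now [(2,2) g=3 f=5, (4,1) g=2 f=5, (4,4) g=1 f=7, (5,2) g=2 f=7, (5,3) g=1 f=7]

expanded=(3,2); open=[(2,2) g=3 f=5, (4,1) g=2 f=5, (4,4) g=1 f=7, (5,2) g=2 f=7, (5,3) g=1 f=7]; closed=[(3,2), (4,2), (4,3)]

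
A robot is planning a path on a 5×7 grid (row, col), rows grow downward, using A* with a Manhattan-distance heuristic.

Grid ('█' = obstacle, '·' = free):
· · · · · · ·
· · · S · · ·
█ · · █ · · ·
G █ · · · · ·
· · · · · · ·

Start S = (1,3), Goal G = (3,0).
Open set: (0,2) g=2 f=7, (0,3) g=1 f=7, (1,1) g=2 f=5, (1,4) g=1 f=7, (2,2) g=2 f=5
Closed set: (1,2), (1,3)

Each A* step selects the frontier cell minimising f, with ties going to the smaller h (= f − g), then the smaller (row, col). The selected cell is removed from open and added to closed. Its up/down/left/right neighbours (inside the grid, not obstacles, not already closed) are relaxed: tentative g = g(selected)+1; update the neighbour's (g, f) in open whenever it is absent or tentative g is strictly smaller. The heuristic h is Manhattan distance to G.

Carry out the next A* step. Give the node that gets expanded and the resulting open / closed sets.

expanded=(1,1); open=[(0,1) g=3 f=7, (0,2) g=2 f=7, (0,3) g=1 f=7, (1,0) g=3 f=5, (1,4) g=1 f=7, (2,1) g=3 f=5, (2,2) g=2 f=5]; closed=[(1,1), (1,2), (1,3)]

step 1: expand (1,1) (f=5, h=3) → closed; open now [(0,1) g=3 f=7, (0,2) g=2 f=7, (0,3) g=1 f=7, (1,0) g=3 f=5, (1,4) g=1 f=7, (2,1) g=3 f=5, (2,2) g=2 f=5]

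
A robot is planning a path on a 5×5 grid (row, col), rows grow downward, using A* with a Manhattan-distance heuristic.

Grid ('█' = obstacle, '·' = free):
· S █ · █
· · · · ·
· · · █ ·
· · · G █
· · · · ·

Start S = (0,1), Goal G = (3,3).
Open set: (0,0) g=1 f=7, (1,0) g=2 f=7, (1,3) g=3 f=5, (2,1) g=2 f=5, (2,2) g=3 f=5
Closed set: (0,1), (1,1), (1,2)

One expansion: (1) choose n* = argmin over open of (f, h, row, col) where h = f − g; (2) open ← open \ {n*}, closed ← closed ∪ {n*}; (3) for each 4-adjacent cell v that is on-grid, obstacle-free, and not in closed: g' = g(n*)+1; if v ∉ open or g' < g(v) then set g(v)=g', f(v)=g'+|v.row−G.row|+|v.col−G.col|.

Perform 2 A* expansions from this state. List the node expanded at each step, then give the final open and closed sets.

order=[(1,3) → (2,2)]; open=[(0,0) g=1 f=7, (0,3) g=4 f=7, (1,0) g=2 f=7, (1,4) g=4 f=7, (2,1) g=2 f=5, (3,2) g=4 f=5]; closed=[(0,1), (1,1), (1,2), (1,3), (2,2)]

step 1: expand (1,3) (f=5, h=2) → closed; open now [(0,0) g=1 f=7, (0,3) g=4 f=7, (1,0) g=2 f=7, (1,4) g=4 f=7, (2,1) g=2 f=5, (2,2) g=3 f=5]
step 2: expand (2,2) (f=5, h=2) → closed; open now [(0,0) g=1 f=7, (0,3) g=4 f=7, (1,0) g=2 f=7, (1,4) g=4 f=7, (2,1) g=2 f=5, (3,2) g=4 f=5]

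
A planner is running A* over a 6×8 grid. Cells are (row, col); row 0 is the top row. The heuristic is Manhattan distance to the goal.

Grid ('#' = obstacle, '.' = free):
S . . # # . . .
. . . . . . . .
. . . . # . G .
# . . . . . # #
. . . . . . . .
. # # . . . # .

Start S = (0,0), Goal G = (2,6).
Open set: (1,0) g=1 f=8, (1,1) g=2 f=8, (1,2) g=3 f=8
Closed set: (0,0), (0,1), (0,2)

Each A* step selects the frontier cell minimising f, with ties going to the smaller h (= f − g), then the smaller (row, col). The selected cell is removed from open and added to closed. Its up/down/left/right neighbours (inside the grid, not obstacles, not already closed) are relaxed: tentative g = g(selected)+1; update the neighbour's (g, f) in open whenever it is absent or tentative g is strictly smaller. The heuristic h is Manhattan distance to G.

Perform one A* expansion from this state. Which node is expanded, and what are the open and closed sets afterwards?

expanded=(1,2); open=[(1,0) g=1 f=8, (1,1) g=2 f=8, (1,3) g=4 f=8, (2,2) g=4 f=8]; closed=[(0,0), (0,1), (0,2), (1,2)]

step 1: expand (1,2) (f=8, h=5) → closed; open now [(1,0) g=1 f=8, (1,1) g=2 f=8, (1,3) g=4 f=8, (2,2) g=4 f=8]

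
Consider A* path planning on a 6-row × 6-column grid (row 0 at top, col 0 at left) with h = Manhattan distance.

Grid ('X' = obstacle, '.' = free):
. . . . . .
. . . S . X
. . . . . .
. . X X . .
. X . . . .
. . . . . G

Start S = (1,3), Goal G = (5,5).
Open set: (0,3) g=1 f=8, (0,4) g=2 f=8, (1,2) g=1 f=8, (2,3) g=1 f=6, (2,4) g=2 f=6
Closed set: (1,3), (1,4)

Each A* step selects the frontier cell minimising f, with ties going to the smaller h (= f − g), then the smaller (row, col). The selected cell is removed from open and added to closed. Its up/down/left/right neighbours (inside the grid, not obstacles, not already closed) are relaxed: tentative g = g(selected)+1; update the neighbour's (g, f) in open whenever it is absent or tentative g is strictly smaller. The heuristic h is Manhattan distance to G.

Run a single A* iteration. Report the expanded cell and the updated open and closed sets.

expanded=(2,4); open=[(0,3) g=1 f=8, (0,4) g=2 f=8, (1,2) g=1 f=8, (2,3) g=1 f=6, (2,5) g=3 f=6, (3,4) g=3 f=6]; closed=[(1,3), (1,4), (2,4)]

step 1: expand (2,4) (f=6, h=4) → closed; open now [(0,3) g=1 f=8, (0,4) g=2 f=8, (1,2) g=1 f=8, (2,3) g=1 f=6, (2,5) g=3 f=6, (3,4) g=3 f=6]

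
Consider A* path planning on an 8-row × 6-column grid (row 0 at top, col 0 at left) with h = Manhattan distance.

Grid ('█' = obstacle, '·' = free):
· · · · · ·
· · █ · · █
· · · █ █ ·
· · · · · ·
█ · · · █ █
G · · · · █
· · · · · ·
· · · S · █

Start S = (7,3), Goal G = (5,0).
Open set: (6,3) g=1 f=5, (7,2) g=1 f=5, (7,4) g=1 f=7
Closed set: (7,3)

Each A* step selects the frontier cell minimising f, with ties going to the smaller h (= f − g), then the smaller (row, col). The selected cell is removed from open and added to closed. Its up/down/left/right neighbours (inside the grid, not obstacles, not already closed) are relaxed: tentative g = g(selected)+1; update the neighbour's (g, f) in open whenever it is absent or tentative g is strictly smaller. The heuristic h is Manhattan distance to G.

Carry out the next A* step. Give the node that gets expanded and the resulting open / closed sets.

expanded=(6,3); open=[(5,3) g=2 f=5, (6,2) g=2 f=5, (6,4) g=2 f=7, (7,2) g=1 f=5, (7,4) g=1 f=7]; closed=[(6,3), (7,3)]

step 1: expand (6,3) (f=5, h=4) → closed; open now [(5,3) g=2 f=5, (6,2) g=2 f=5, (6,4) g=2 f=7, (7,2) g=1 f=5, (7,4) g=1 f=7]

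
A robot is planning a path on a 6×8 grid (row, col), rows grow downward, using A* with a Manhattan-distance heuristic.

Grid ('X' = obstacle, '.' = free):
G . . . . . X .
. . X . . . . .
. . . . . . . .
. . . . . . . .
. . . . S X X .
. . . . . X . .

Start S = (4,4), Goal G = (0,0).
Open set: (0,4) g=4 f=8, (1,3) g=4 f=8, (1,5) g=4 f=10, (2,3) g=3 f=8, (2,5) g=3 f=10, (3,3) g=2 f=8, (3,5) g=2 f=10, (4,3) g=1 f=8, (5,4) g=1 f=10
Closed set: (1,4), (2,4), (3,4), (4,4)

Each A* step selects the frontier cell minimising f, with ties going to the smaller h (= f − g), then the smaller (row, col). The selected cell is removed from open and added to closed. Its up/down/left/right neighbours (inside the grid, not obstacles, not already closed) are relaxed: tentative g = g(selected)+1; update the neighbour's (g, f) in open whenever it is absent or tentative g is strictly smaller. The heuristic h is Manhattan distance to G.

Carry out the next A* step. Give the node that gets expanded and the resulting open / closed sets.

expanded=(0,4); open=[(0,3) g=5 f=8, (0,5) g=5 f=10, (1,3) g=4 f=8, (1,5) g=4 f=10, (2,3) g=3 f=8, (2,5) g=3 f=10, (3,3) g=2 f=8, (3,5) g=2 f=10, (4,3) g=1 f=8, (5,4) g=1 f=10]; closed=[(0,4), (1,4), (2,4), (3,4), (4,4)]

step 1: expand (0,4) (f=8, h=4) → closed; open now [(0,3) g=5 f=8, (0,5) g=5 f=10, (1,3) g=4 f=8, (1,5) g=4 f=10, (2,3) g=3 f=8, (2,5) g=3 f=10, (3,3) g=2 f=8, (3,5) g=2 f=10, (4,3) g=1 f=8, (5,4) g=1 f=10]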